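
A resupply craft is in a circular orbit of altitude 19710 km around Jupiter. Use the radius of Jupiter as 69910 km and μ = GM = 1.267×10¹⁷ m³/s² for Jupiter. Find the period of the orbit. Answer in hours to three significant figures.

r = 69910 + 19710 = 89620 km = 8.9620×10⁷ m.
Kepler's third law: T = 2π√(r³/μ) = 2π√((8.962×10⁷)³ / 1.267×10¹⁷).
r³/μ = 5.681×10⁶ s², so T = 2π × 2.384×10³ = 1.498×10⁴ s.
Converting: 1.498×10⁴ s ÷ 3600 = 4.160 hours.

T ≈ 4.16 hours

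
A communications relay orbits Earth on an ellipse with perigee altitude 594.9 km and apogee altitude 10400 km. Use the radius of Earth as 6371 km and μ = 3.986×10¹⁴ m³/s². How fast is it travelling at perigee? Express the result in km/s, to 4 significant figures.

v ≈ 8.992 km/s

r_p = 6371 + 594.9 = 6965.9 km = 6.9659×10⁶ m.
r_a = 6371 + 10400 = 16771 km = 1.6771×10⁷ m.
Semi-major axis a = (r_p + r_a)/2 = 11868 km = 1.187×10⁷ m.
Vis-viva: v² = μ(2/r − 1/a) = 3.986×10¹⁴ × (2.871×10⁻⁷ − 8.426×10⁻⁸) = 8.086×10⁷ m²/s².
v = 8992 m/s = 8.992 km/s.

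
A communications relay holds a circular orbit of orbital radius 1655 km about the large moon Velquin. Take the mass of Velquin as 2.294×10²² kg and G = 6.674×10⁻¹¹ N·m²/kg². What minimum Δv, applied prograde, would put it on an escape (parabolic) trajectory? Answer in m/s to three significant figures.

Δv ≈ 398 m/s

μ = GM = 6.674×10⁻¹¹ × 2.294×10²² = 1.531×10¹² m³/s².
r = 1655 km = 1.655×10⁶ m.
Circular speed v_c = √(μ/r) = 961.8 m/s.
Escape speed v_esc = √(2μ/r) = √2 × v_c = 1360 m/s.
Δv = v_esc − v_c = 398.4 m/s.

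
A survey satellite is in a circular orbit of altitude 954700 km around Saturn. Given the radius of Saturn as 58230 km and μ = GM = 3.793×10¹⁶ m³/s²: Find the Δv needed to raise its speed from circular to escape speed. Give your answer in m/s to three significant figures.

r = 58230 + 954700 = 1012900 km = 1.0129×10⁹ m.
Circular speed v_c = √(μ/r) = 6119 m/s.
Escape speed v_esc = √(2μ/r) = √2 × v_c = 8654 m/s.
Δv = v_esc − v_c = 2535 m/s.

Δv ≈ 2530 m/s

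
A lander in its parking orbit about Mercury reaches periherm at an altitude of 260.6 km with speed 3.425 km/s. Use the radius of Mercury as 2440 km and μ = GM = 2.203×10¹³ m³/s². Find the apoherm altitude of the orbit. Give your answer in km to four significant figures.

apoherm altitude ≈ 4471 km

r_p = 2440 + 260.6 = 2700.6 km = 2.701×10⁶ m.
Specific energy ε = v²/2 − μ/r = -2.292×10⁶ J/kg, so a = −μ/(2ε) = 4.806×10⁶ m.
The apsides satisfy r_p + r_a = 2a, so the apoherm radius is 2a − r_p = 6.911×10⁶ m = 6910.5 km.
Apoherm altitude = 6910.5 − 2440 = 4470.5 km.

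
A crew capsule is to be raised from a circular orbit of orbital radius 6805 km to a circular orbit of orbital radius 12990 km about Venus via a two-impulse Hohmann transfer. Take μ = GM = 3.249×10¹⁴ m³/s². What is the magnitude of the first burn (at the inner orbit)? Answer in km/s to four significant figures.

Δv ≈ 1.006 km/s

r₁ = 6805 km = 6.805×10⁶ m.
r₂ = 12990 km = 1.299×10⁷ m.
Transfer ellipse a_t = (r₁ + r₂)/2 = 9.898×10⁶ m.
At r₁: circular v_c1 = √(μ/r₁) = 6910 m/s; transfer-periapsis v_p = √[μ(2/r₁ − 1/a_t)] = 7916 m/s.
Δv₁ = v_p − v_c1 = 1006 m/s.
= 1.006 km/s.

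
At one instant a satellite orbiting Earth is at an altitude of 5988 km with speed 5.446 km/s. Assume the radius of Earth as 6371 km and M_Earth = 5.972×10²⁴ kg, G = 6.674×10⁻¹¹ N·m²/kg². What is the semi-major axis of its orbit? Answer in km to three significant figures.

μ = GM = 6.674×10⁻¹¹ × 5.972×10²⁴ = 3.986×10¹⁴ m³/s².
r = 6371 + 5988 = 12359 km = 1.236×10⁷ m.
Vis-viva rearranged: 1/a = 2/r − v²/μ = 1.618×10⁻⁷ − 7.441×10⁻⁸ = 8.741×10⁻⁸ m⁻¹.
a = 1.144×10⁷ m = 11440 km.

a ≈ 11400 km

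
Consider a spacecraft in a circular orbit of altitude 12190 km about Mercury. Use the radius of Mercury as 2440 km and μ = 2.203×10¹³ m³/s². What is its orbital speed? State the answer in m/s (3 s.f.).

r = 2440 + 12190 = 14630 km = 1.4630×10⁷ m.
For a circular orbit v = √(μ/r) = √(2.203×10¹³ / 1.463×10⁷) = √(1.506×10⁶) = 1227 m/s.

v ≈ 1230 m/s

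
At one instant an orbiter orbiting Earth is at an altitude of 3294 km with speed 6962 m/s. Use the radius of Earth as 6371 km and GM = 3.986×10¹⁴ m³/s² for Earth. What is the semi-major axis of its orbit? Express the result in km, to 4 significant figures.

r = 6371 + 3294 = 9665.0 km = 9.665×10⁶ m.
Vis-viva rearranged: 1/a = 2/r − v²/μ = 2.069×10⁻⁷ − 1.216×10⁻⁷ = 8.533×10⁻⁸ m⁻¹.
a = 1.172×10⁷ m = 11719 km.

a ≈ 11720 km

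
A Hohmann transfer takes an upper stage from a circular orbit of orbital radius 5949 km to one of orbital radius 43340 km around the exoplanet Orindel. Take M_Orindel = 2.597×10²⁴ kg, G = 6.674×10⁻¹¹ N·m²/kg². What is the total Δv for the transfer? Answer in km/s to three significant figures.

μ = GM = 6.674×10⁻¹¹ × 2.597×10²⁴ = 1.733×10¹⁴ m³/s².
r₁ = 5949 km = 5.949×10⁶ m.
r₂ = 43340 km = 4.334×10⁷ m.
Transfer ellipse a_t = (r₁ + r₂)/2 = 2.464×10⁷ m.
At r₁: circular v_c1 = √(μ/r₁) = 5398 m/s; transfer-periapsis v_p = √[μ(2/r₁ − 1/a_t)] = 7158 m/s.
Δv₁ = v_p − v_c1 = 1760 m/s.
At r₂: circular v_c2 = √(μ/r₂) = 2000 m/s; transfer-apoapsis v_a = √[μ(2/r₂ − 1/a_t)] = 982.5 m/s.
Δv₂ = v_c2 − v_a = 1017 m/s.
Total Δv = Δv₁ + Δv₂ = 2778 m/s = 2.778 km/s.

Δv_total ≈ 2.78 km/s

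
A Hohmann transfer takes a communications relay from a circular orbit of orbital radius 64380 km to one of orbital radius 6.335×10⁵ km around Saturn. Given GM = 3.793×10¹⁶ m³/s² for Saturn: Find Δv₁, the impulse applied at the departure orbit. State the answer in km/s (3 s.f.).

Δv ≈ 8.43 km/s

r₁ = 64380 km = 6.438×10⁷ m.
r₂ = 6.335×10⁵ km = 6.335×10⁸ m.
Transfer ellipse a_t = (r₁ + r₂)/2 = 3.489×10⁸ m.
At r₁: circular v_c1 = √(μ/r₁) = 24270 m/s; transfer-perikrone v_p = √[μ(2/r₁ − 1/a_t)] = 32700 m/s.
Δv₁ = v_p − v_c1 = 8432 m/s.
= 8.432 km/s.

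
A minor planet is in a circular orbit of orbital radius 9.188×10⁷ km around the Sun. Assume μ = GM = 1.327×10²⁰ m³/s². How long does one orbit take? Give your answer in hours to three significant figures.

T ≈ 4220 hours

r = 9.188×10⁷ km = 9.188×10¹⁰ m.
Kepler's third law: T = 2π√(r³/μ) = 2π√((9.188×10¹⁰)³ / 1.327×10²⁰).
r³/μ = 5.845×10¹² s², so T = 2π × 2.418×10⁶ = 1.519×10⁷ s.
Converting: 1.519×10⁷ s ÷ 3600 = 4220 hours.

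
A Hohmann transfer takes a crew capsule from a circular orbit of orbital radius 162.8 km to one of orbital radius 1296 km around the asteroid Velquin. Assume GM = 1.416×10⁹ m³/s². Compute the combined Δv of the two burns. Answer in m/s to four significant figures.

Δv_total ≈ 48.49 m/s

r₁ = 162.8 km = 1.628×10⁵ m.
r₂ = 1296 km = 1.296×10⁶ m.
Transfer ellipse a_t = (r₁ + r₂)/2 = 7.294×10⁵ m.
At r₁: circular v_c1 = √(μ/r₁) = 93.26 m/s; transfer-periapsis v_p = √[μ(2/r₁ − 1/a_t)] = 124.3 m/s.
Δv₁ = v_p − v_c1 = 31.05 m/s.
At r₂: circular v_c2 = √(μ/r₂) = 33.05 m/s; transfer-apoapsis v_a = √[μ(2/r₂ − 1/a_t)] = 15.62 m/s.
Δv₂ = v_c2 − v_a = 17.44 m/s.
Total Δv = Δv₁ + Δv₂ = 48.49 m/s.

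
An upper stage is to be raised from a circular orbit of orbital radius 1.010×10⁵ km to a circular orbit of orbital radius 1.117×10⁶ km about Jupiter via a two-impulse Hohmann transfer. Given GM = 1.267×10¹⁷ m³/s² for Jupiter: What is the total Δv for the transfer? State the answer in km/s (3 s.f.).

Δv_total ≈ 18.9 km/s

r₁ = 1.010×10⁵ km = 1.010×10⁸ m.
r₂ = 1.117×10⁶ km = 1.117×10⁹ m.
Transfer ellipse a_t = (r₁ + r₂)/2 = 6.090×10⁸ m.
At r₁: circular v_c1 = √(μ/r₁) = 35420 m/s; transfer-perijove v_p = √[μ(2/r₁ − 1/a_t)] = 47970 m/s.
Δv₁ = v_p − v_c1 = 12550 m/s.
At r₂: circular v_c2 = √(μ/r₂) = 10650 m/s; transfer-apojove v_a = √[μ(2/r₂ − 1/a_t)] = 4337 m/s.
Δv₂ = v_c2 − v_a = 6313 m/s.
Total Δv = Δv₁ + Δv₂ = 18860 m/s = 18.86 km/s.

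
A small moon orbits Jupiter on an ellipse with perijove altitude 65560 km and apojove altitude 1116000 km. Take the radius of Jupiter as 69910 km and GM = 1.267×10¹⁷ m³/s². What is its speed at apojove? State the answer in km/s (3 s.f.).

r_p = 69910 + 65560 = 135470 km = 1.3547×10⁸ m.
r_a = 69910 + 1116000 = 1185900 km = 1.1859×10⁹ m.
Semi-major axis a = (r_p + r_a)/2 = 6.6069×10⁵ km = 6.607×10⁸ m.
Vis-viva: v² = μ(2/r − 1/a) = 1.267×10¹⁷ × (1.686×10⁻⁹ − 1.514×10⁻⁹) = 2.191×10⁷ m²/s².
v = 4680 m/s = 4.680 km/s.

v ≈ 4.68 km/s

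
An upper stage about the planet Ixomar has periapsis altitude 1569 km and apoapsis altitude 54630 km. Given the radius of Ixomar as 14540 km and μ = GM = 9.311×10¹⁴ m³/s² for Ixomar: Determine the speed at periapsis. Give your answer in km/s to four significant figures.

v ≈ 9.683 km/s

r_p = 14540 + 1569 = 16109 km = 1.6109×10⁷ m.
r_a = 14540 + 54630 = 69170 km = 6.9170×10⁷ m.
Semi-major axis a = (r_p + r_a)/2 = 42640 km = 4.264×10⁷ m.
Vis-viva: v² = μ(2/r − 1/a) = 9.311×10¹⁴ × (1.242×10⁻⁷ − 2.345×10⁻⁸) = 9.376×10⁷ m²/s².
v = 9683 m/s = 9.683 km/s.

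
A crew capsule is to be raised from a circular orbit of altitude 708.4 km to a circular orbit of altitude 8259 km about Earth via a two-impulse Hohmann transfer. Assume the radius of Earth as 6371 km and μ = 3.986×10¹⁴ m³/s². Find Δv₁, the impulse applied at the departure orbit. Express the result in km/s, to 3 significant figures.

Δv ≈ 1.21 km/s

r₁ = 6371 + 708.4 = 7079.4 km = 7.0794×10⁶ m.
r₂ = 6371 + 8259 = 14630 km = 1.4630×10⁷ m.
Transfer ellipse a_t = (r₁ + r₂)/2 = 1.085×10⁷ m.
At r₁: circular v_c1 = √(μ/r₁) = 7504 m/s; transfer-perigee v_p = √[μ(2/r₁ − 1/a_t)] = 8711 m/s.
Δv₁ = v_p − v_c1 = 1208 m/s.
= 1.208 km/s.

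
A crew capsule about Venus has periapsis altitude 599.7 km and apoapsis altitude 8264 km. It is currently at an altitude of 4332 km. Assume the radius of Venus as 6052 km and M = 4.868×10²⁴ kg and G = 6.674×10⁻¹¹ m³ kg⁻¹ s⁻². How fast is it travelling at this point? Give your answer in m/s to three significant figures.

v ≈ 5620 m/s

μ = GM = 6.674×10⁻¹¹ × 4.868×10²⁴ = 3.249×10¹⁴ m³/s².
r_p = 6052 + 599.7 = 6651.7 km = 6.6517×10⁶ m.
r_a = 6052 + 8264 = 14316 km = 1.4316×10⁷ m.
r = 6052 + 4332 = 10384 km = 1.038×10⁷ m.
Semi-major axis a = (r_p + r_a)/2 = 10484 km = 1.048×10⁷ m.
Vis-viva: v² = μ(2/r − 1/a) = 3.249×10¹⁴ × (1.926×10⁻⁷ − 9.538×10⁻⁸) = 3.159×10⁷ m²/s².
v = 5620 m/s.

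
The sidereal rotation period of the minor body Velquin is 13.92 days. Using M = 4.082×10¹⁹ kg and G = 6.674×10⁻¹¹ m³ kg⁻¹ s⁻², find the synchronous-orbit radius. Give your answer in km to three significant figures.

r_sync ≈ 4640 km

μ = GM = 6.674×10⁻¹¹ × 4.082×10¹⁹ = 2.724×10⁹ m³/s².
T = 13.92 days = 1.203×10⁶ s.
A synchronous orbit has period T, so by Kepler's third law a = (μT²/4π²)^(1/3).
μT²/4π² = 2.724×10⁹ × (1.203×10⁶)² / 39.48 = 9.982×10¹⁹ m³.
a = 4.639×10⁶ m = 4638.8 km.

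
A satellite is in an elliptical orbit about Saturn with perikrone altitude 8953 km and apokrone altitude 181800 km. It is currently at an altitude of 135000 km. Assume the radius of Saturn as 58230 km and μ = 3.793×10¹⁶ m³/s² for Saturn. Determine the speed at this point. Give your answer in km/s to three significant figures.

r_p = 58230 + 8953 = 67183 km = 6.7183×10⁷ m.
r_a = 58230 + 181800 = 240030 km = 2.4003×10⁸ m.
r = 58230 + 135000 = 1.9323×10⁵ km = 1.932×10⁸ m.
Semi-major axis a = (r_p + r_a)/2 = 1.5361×10⁵ km = 1.536×10⁸ m.
Vis-viva: v² = μ(2/r − 1/a) = 3.793×10¹⁶ × (1.035×10⁻⁸ − 6.510×10⁻⁹) = 1.457×10⁸ m²/s².
v = 12070 m/s = 12.07 km/s.

v ≈ 12.1 km/s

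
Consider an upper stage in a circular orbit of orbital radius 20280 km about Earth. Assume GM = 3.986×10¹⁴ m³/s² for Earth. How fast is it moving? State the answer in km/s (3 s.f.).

r = 20280 km = 2.028×10⁷ m.
For a circular orbit v = √(μ/r) = √(3.986×10¹⁴ / 2.028×10⁷) = √(1.965×10⁷) = 4433 m/s.
That is 4.433 km/s.

v ≈ 4.43 km/s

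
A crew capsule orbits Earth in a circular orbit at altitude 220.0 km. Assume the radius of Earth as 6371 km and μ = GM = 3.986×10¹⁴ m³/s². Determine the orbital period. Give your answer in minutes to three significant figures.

T ≈ 88.8 minutes

r = 6371 + 220.0 = 6591.0 km = 6.5910×10⁶ m.
Kepler's third law: T = 2π√(r³/μ) = 2π√((6.591×10⁶)³ / 3.986×10¹⁴).
r³/μ = 7.183×10⁵ s², so T = 2π × 8.475×10² = 5.325×10³ s.
Converting: 5.325×10³ s ÷ 60.00 = 88.75 minutes.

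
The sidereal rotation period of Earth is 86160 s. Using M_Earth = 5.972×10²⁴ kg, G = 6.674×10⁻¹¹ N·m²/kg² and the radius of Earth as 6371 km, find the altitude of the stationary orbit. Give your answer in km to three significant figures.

h_sync ≈ 35800 km

μ = GM = 6.674×10⁻¹¹ × 5.972×10²⁴ = 3.986×10¹⁴ m³/s².
A synchronous orbit has period T, so by Kepler's third law a = (μT²/4π²)^(1/3).
μT²/4π² = 3.986×10¹⁴ × (8.616×10⁴)² / 39.48 = 7.495×10²² m³.
a = 4.216×10⁷ m = 42162 km.
Altitude h = a − R = 42162 − 6371 = 35791 km.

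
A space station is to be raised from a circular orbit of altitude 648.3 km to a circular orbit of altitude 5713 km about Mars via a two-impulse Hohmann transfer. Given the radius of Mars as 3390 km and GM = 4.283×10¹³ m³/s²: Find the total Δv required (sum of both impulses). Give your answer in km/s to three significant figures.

r₁ = 3390 + 648.3 = 4038.3 km = 4.0383×10⁶ m.
r₂ = 3390 + 5713 = 9103.0 km = 9.1030×10⁶ m.
Transfer ellipse a_t = (r₁ + r₂)/2 = 6.571×10⁶ m.
At r₁: circular v_c1 = √(μ/r₁) = 3257 m/s; transfer-periapsis v_p = √[μ(2/r₁ − 1/a_t)] = 3833 m/s.
Δv₁ = v_p − v_c1 = 576.5 m/s.
At r₂: circular v_c2 = √(μ/r₂) = 2169 m/s; transfer-apoapsis v_a = √[μ(2/r₂ − 1/a_t)] = 1701 m/s.
Δv₂ = v_c2 − v_a = 468.6 m/s.
Total Δv = Δv₁ + Δv₂ = 1045 m/s = 1.045 km/s.

Δv_total ≈ 1.05 km/s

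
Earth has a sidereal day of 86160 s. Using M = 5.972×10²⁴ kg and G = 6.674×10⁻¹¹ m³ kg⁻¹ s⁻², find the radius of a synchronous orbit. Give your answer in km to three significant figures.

μ = GM = 6.674×10⁻¹¹ × 5.972×10²⁴ = 3.986×10¹⁴ m³/s².
A synchronous orbit has period T, so by Kepler's third law a = (μT²/4π²)^(1/3).
μT²/4π² = 3.986×10¹⁴ × (8.616×10⁴)² / 39.48 = 7.495×10²² m³.
a = 4.216×10⁷ m = 42162 km.

r_sync ≈ 42200 km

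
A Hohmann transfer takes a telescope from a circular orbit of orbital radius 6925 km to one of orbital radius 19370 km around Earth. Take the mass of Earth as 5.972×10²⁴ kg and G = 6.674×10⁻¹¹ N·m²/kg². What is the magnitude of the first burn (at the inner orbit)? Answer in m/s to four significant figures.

μ = GM = 6.674×10⁻¹¹ × 5.972×10²⁴ = 3.986×10¹⁴ m³/s².
r₁ = 6925 km = 6.925×10⁶ m.
r₂ = 19370 km = 1.937×10⁷ m.
Transfer ellipse a_t = (r₁ + r₂)/2 = 1.315×10⁷ m.
At r₁: circular v_c1 = √(μ/r₁) = 7587 m/s; transfer-perigee v_p = √[μ(2/r₁ − 1/a_t)] = 9208 m/s.
Δv₁ = v_p − v_c1 = 1622 m/s.

Δv ≈ 1622 m/s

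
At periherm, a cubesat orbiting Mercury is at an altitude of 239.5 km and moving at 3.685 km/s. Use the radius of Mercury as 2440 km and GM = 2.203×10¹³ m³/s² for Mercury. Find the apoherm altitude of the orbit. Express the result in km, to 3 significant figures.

r_p = 2440 + 239.5 = 2679.5 km = 2.680×10⁶ m.
Specific energy ε = v²/2 − μ/r = -1.432×10⁶ J/kg, so a = −μ/(2ε) = 7.692×10⁶ m.
The apsides satisfy r_p + r_a = 2a, so the apoherm radius is 2a − r_p = 1.270×10⁷ m = 12704 km.
Apoherm altitude = 12704 − 2440 = 10264 km.

apoherm altitude ≈ 10300 km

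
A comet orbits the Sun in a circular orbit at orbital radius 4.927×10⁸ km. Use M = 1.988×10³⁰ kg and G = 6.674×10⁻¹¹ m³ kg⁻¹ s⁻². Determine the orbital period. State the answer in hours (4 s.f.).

μ = GM = 6.674×10⁻¹¹ × 1.988×10³⁰ = 1.327×10²⁰ m³/s².
r = 4.927×10⁸ km = 4.927×10¹¹ m.
Kepler's third law: T = 2π√(r³/μ) = 2π√((4.927×10¹¹)³ / 1.327×10²⁰).
r³/μ = 9.015×10¹⁴ s², so T = 2π × 3.002×10⁷ = 1.886×10⁸ s.
Converting: 1.886×10⁸ s ÷ 3600 = 52400 hours.

T ≈ 52400 hours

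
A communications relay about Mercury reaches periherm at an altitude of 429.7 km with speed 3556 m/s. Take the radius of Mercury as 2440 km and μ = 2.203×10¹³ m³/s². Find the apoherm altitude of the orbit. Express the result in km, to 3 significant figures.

r_p = 2440 + 429.7 = 2869.7 km = 2.870×10⁶ m.
Specific energy ε = v²/2 − μ/r = -1.354×10⁶ J/kg, so a = −μ/(2ε) = 8.134×10⁶ m.
The apsides satisfy r_p + r_a = 2a, so the apoherm radius is 2a − r_p = 1.340×10⁷ m = 13398 km.
Apoherm altitude = 13398 − 2440 = 10958 km.

apoherm altitude ≈ 11000 km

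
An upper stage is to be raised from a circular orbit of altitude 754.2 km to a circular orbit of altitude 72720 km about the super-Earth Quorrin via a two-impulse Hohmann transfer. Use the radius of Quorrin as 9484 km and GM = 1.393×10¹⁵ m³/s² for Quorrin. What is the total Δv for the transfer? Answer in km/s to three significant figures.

Δv_total ≈ 6.07 km/s

r₁ = 9484 + 754.2 = 10238 km = 1.0238×10⁷ m.
r₂ = 9484 + 72720 = 82204 km = 8.2204×10⁷ m.
Transfer ellipse a_t = (r₁ + r₂)/2 = 4.622×10⁷ m.
At r₁: circular v_c1 = √(μ/r₁) = 11660 m/s; transfer-periapsis v_p = √[μ(2/r₁ − 1/a_t)] = 15560 m/s.
Δv₁ = v_p − v_c1 = 3891 m/s.
At r₂: circular v_c2 = √(μ/r₂) = 4117 m/s; transfer-apoapsis v_a = √[μ(2/r₂ − 1/a_t)] = 1937 m/s.
Δv₂ = v_c2 − v_a = 2179 m/s.
Total Δv = Δv₁ + Δv₂ = 6070 m/s = 6.070 km/s.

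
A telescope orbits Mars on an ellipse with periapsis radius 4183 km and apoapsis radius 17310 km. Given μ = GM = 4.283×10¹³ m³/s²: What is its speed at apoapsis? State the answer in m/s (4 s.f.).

v ≈ 981.4 m/s

Semi-major axis a = (r_p + r_a)/2 = 10746 km = 1.075×10⁷ m.
Vis-viva: v² = μ(2/r − 1/a) = 4.283×10¹³ × (1.155×10⁻⁷ − 9.305×10⁻⁸) = 9.631×10⁵ m²/s².
v = 981.4 m/s.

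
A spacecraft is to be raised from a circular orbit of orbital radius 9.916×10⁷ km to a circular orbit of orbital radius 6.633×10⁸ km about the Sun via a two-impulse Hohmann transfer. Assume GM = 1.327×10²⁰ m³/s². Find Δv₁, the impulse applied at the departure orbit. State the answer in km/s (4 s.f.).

Δv ≈ 11.67 km/s

r₁ = 9.916×10⁷ km = 9.916×10¹⁰ m.
r₂ = 6.633×10⁸ km = 6.633×10¹¹ m.
Transfer ellipse a_t = (r₁ + r₂)/2 = 3.812×10¹¹ m.
At r₁: circular v_c1 = √(μ/r₁) = 36580 m/s; transfer-perihelion v_p = √[μ(2/r₁ − 1/a_t)] = 48250 m/s.
Δv₁ = v_p − v_c1 = 11670 m/s.
= 11.67 km/s.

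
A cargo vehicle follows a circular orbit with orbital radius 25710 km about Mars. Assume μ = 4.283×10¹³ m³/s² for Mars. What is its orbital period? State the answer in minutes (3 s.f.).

T ≈ 2090 minutes

r = 25710 km = 2.571×10⁷ m.
Kepler's third law: T = 2π√(r³/μ) = 2π√((2.571×10⁷)³ / 4.283×10¹³).
r³/μ = 3.968×10⁸ s², so T = 2π × 1.992×10⁴ = 1.252×10⁵ s.
Converting: 1.252×10⁵ s ÷ 60.00 = 2086 minutes.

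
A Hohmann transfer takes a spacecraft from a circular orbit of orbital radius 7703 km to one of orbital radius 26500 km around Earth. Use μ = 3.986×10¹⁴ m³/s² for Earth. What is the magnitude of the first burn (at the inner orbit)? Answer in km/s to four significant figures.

r₁ = 7703 km = 7.703×10⁶ m.
r₂ = 26500 km = 2.650×10⁷ m.
Transfer ellipse a_t = (r₁ + r₂)/2 = 1.710×10⁷ m.
At r₁: circular v_c1 = √(μ/r₁) = 7193 m/s; transfer-perigee v_p = √[μ(2/r₁ − 1/a_t)] = 8955 m/s.
Δv₁ = v_p − v_c1 = 1761 m/s.
= 1.761 km/s.

Δv ≈ 1.761 km/s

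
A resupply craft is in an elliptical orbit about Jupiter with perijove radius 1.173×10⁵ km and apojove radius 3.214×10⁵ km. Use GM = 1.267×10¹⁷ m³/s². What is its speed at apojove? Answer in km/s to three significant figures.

Semi-major axis a = (r_p + r_a)/2 = 2.1935×10⁵ km = 2.194×10⁸ m.
Vis-viva: v² = μ(2/r − 1/a) = 1.267×10¹⁷ × (6.223×10⁻⁹ − 4.559×10⁻⁹) = 2.108×10⁸ m²/s².
v = 14520 m/s = 14.52 km/s.

v ≈ 14.5 km/s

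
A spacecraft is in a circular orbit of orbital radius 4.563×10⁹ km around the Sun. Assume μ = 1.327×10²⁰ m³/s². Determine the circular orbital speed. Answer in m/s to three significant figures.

r = 4.563×10⁹ km = 4.563×10¹² m.
For a circular orbit v = √(μ/r) = √(1.327×10²⁰ / 4.563×10¹²) = √(2.908×10⁷) = 5393 m/s.

v ≈ 5390 m/s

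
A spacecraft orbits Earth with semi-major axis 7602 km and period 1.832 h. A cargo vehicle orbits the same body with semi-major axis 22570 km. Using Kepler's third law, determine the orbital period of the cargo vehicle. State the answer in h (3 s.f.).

Kepler's third law: T² ∝ a³, so T₂ = T₁ (a₂/a₁)^(3/2).
a₂/a₁ = 2.969, (a₂/a₁)^(3/2) = 5.116.
T₂ = 1.832 × 5.116 = 9.372 h.

T₂ ≈ 9.37 h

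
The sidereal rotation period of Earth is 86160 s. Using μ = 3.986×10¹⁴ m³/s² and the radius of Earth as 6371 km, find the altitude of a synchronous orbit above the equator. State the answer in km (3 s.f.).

h_sync ≈ 35800 km

A synchronous orbit has period T, so by Kepler's third law a = (μT²/4π²)^(1/3).
μT²/4π² = 3.986×10¹⁴ × (8.616×10⁴)² / 39.48 = 7.495×10²² m³.
a = 4.216×10⁷ m = 42163 km.
Altitude h = a − R = 42163 − 6371 = 35792 km.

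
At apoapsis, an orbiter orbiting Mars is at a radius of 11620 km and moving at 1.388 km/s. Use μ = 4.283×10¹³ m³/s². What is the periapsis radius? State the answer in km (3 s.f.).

periapsis radius ≈ 4110 km

r_a = 1.162×10⁷ m.
Specific energy ε = v²/2 − μ/r = -2.723×10⁶ J/kg, so a = −μ/(2ε) = 7.866×10⁶ m.
The apsides satisfy r_p + r_a = 2a, so the periapsis radius is 2a − r_a = 4.111×10⁶ m = 4111.2 km.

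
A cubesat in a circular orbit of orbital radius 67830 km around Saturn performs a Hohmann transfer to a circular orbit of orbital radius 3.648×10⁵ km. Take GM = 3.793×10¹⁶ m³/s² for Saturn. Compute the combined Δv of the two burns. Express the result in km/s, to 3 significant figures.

r₁ = 67830 km = 6.783×10⁷ m.
r₂ = 3.648×10⁵ km = 3.648×10⁸ m.
Transfer ellipse a_t = (r₁ + r₂)/2 = 2.163×10⁸ m.
At r₁: circular v_c1 = √(μ/r₁) = 23650 m/s; transfer-perikrone v_p = √[μ(2/r₁ − 1/a_t)] = 30710 m/s.
Δv₁ = v_p − v_c1 = 7062 m/s.
At r₂: circular v_c2 = √(μ/r₂) = 10200 m/s; transfer-apokrone v_a = √[μ(2/r₂ − 1/a_t)] = 5710 m/s.
Δv₂ = v_c2 − v_a = 4487 m/s.
Total Δv = Δv₁ + Δv₂ = 11550 m/s = 11.55 km/s.

Δv_total ≈ 11.5 km/s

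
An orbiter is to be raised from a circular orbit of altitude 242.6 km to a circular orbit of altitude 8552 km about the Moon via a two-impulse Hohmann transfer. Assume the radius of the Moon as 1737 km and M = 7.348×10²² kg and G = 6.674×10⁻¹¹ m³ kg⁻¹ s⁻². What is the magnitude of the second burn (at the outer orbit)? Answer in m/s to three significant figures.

μ = GM = 6.674×10⁻¹¹ × 7.348×10²² = 4.904×10¹² m³/s².
r₁ = 1737 + 242.6 = 1979.6 km = 1.9796×10⁶ m.
r₂ = 1737 + 8552 = 10289 km = 1.0289×10⁷ m.
Transfer ellipse a_t = (r₁ + r₂)/2 = 6.134×10⁶ m.
At r₁: circular v_c1 = √(μ/r₁) = 1574 m/s; transfer-perilune v_p = √[μ(2/r₁ − 1/a_t)] = 2038 m/s.
At r₂: circular v_c2 = √(μ/r₂) = 690.4 m/s; transfer-apolune v_a = √[μ(2/r₂ − 1/a_t)] = 392.2 m/s.
Δv₂ = v_c2 − v_a = 298.2 m/s.

Δv ≈ 298 m/s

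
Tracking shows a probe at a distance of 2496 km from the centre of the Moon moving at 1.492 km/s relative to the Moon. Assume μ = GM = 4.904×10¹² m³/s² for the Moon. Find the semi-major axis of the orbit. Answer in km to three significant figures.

a ≈ 2880 km

r = 2.496×10⁶ m.
Specific orbital energy ε = v²/2 − μ/r = (1492)²/2 − 4.904×10¹²/2.496×10⁶ = -8.517×10⁵ J/kg.
Since ε = −μ/(2a), a = −μ/(2ε) = 2.879×10⁶ m = 2878.9 km.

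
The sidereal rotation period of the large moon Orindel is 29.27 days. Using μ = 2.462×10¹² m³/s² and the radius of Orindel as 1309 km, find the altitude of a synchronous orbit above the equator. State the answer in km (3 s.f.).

h_sync ≈ 72300 km

T = 29.27 days = 2.529×10⁶ s.
A synchronous orbit has period T, so by Kepler's third law a = (μT²/4π²)^(1/3).
μT²/4π² = 2.462×10¹² × (2.529×10⁶)² / 39.48 = 3.988×10²³ m³.
a = 7.361×10⁷ m = 73609 km.
Altitude h = a − R = 73609 − 1309 = 72300 km.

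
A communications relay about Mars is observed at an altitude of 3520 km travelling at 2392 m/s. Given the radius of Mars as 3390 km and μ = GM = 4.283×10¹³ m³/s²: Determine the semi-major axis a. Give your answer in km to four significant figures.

a ≈ 6417 km

r = 3390 + 3520 = 6910.0 km = 6.910×10⁶ m.
Vis-viva rearranged: 1/a = 2/r − v²/μ = 2.894×10⁻⁷ − 1.336×10⁻⁷ = 1.558×10⁻⁷ m⁻¹.
a = 6.417×10⁶ m = 6416.6 km.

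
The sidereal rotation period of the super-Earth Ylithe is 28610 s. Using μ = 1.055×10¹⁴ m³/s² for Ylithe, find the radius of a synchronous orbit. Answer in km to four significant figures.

r_sync ≈ 12980 km

A synchronous orbit has period T, so by Kepler's third law a = (μT²/4π²)^(1/3).
μT²/4π² = 1.055×10¹⁴ × (2.861×10⁴)² / 39.48 = 2.187×10²¹ m³.
a = 1.298×10⁷ m = 12981 km.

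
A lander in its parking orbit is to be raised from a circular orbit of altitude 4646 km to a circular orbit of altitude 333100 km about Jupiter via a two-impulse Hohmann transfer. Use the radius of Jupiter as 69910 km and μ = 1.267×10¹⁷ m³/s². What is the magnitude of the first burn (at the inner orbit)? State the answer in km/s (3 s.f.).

r₁ = 69910 + 4646 = 74556 km = 7.4556×10⁷ m.
r₂ = 69910 + 333100 = 403010 km = 4.0301×10⁸ m.
Transfer ellipse a_t = (r₁ + r₂)/2 = 2.388×10⁸ m.
At r₁: circular v_c1 = √(μ/r₁) = 41220 m/s; transfer-perijove v_p = √[μ(2/r₁ − 1/a_t)] = 53560 m/s.
Δv₁ = v_p − v_c1 = 12330 m/s.
= 12.33 km/s.

Δv ≈ 12.3 km/s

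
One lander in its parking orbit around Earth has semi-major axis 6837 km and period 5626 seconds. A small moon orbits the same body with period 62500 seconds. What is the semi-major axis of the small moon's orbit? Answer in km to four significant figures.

a₂ ≈ 34040 km

Kepler's third law: a³ ∝ T², so a₂ = a₁ (T₂/T₁)^(2/3).
T₂/T₁ = 11.11, (T₂/T₁)^(2/3) = 4.979.
a₂ = 6837 × 4.979 = 34040 km.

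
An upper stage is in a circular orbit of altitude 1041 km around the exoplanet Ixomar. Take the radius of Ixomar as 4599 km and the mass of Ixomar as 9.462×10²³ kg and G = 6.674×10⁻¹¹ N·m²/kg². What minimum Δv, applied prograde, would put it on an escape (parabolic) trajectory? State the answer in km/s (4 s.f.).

Δv ≈ 1.386 km/s

μ = GM = 6.674×10⁻¹¹ × 9.462×10²³ = 6.315×10¹³ m³/s².
r = 4599 + 1041 = 5640.0 km = 5.6400×10⁶ m.
Circular speed v_c = √(μ/r) = 3346 m/s.
Escape speed v_esc = √(2μ/r) = √2 × v_c = 4732 m/s.
Δv = v_esc − v_c = 1386 m/s = 1.386 km/s.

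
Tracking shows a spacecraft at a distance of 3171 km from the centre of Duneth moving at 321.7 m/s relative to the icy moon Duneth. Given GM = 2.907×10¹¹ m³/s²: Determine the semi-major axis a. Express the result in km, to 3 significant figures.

a ≈ 3640 km

r = 3.171×10⁶ m.
Specific orbital energy ε = v²/2 − μ/r = (321.7)²/2 − 2.907×10¹¹/3.171×10⁶ = -3.993×10⁴ J/kg.
Since ε = −μ/(2a), a = −μ/(2ε) = 3.640×10⁶ m = 3640.2 km.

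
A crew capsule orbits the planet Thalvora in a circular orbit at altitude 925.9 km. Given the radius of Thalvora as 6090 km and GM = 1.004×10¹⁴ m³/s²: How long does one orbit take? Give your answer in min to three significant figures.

r = 6090 + 925.9 = 7015.9 km = 7.0159×10⁶ m.
Kepler's third law: T = 2π√(r³/μ) = 2π√((7.016×10⁶)³ / 1.004×10¹⁴).
r³/μ = 3.440×10⁶ s², so T = 2π × 1.855×10³ = 1.165×10⁴ s.
Converting: 1.165×10⁴ s ÷ 60.00 = 194.2 min.

T ≈ 194 min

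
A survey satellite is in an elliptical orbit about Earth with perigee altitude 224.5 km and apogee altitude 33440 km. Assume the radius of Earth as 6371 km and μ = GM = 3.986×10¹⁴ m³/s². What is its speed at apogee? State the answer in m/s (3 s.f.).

r_p = 6371 + 224.5 = 6595.5 km = 6.5955×10⁶ m.
r_a = 6371 + 33440 = 39811 km = 3.9811×10⁷ m.
Semi-major axis a = (r_p + r_a)/2 = 23203 km = 2.320×10⁷ m.
Vis-viva: v² = μ(2/r − 1/a) = 3.986×10¹⁴ × (5.024×10⁻⁸ − 4.310×10⁻⁸) = 2.846×10⁶ m²/s².
v = 1687 m/s.

v ≈ 1690 m/s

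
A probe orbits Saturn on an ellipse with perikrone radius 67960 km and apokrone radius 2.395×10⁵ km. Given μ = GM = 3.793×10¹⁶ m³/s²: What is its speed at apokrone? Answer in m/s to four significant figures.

Semi-major axis a = (r_p + r_a)/2 = 1.5373×10⁵ km = 1.537×10⁸ m.
Vis-viva: v² = μ(2/r − 1/a) = 3.793×10¹⁶ × (8.351×10⁻⁹ − 6.505×10⁻⁹) = 7.001×10⁷ m²/s².
v = 8367 m/s.

v ≈ 8367 m/s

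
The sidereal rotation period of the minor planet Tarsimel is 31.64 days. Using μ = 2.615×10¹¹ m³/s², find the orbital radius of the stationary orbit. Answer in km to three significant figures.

r_sync ≈ 36700 km

T = 31.64 days = 2.734×10⁶ s.
A synchronous orbit has period T, so by Kepler's third law a = (μT²/4π²)^(1/3).
μT²/4π² = 2.615×10¹¹ × (2.734×10⁶)² / 39.48 = 4.950×10²² m³.
a = 3.672×10⁷ m = 36717 km.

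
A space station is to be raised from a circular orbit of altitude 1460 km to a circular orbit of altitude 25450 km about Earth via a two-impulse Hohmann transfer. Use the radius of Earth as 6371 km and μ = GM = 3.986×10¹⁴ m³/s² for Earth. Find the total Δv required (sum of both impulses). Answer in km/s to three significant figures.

Δv_total ≈ 3.22 km/s

r₁ = 6371 + 1460 = 7831.0 km = 7.8310×10⁶ m.
r₂ = 6371 + 25450 = 31821 km = 3.1821×10⁷ m.
Transfer ellipse a_t = (r₁ + r₂)/2 = 1.983×10⁷ m.
At r₁: circular v_c1 = √(μ/r₁) = 7134 m/s; transfer-perigee v_p = √[μ(2/r₁ − 1/a_t)] = 9039 m/s.
Δv₁ = v_p − v_c1 = 1904 m/s.
At r₂: circular v_c2 = √(μ/r₂) = 3539 m/s; transfer-apogee v_a = √[μ(2/r₂ − 1/a_t)] = 2224 m/s.
Δv₂ = v_c2 − v_a = 1315 m/s.
Total Δv = Δv₁ + Δv₂ = 3219 m/s = 3.219 km/s.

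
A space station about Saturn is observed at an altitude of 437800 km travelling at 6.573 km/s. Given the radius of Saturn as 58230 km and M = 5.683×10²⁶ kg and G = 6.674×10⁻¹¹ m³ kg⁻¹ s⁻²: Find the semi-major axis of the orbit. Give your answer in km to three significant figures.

a ≈ 3.46×10⁵ km

μ = GM = 6.674×10⁻¹¹ × 5.683×10²⁶ = 3.793×10¹⁶ m³/s².
r = 58230 + 437800 = 4.9603×10⁵ km = 4.960×10⁸ m.
Vis-viva rearranged: 1/a = 2/r − v²/μ = 4.032×10⁻⁹ − 1.139×10⁻⁹ = 2.893×10⁻⁹ m⁻¹.
a = 3.457×10⁸ m = 3.4567×10⁵ km.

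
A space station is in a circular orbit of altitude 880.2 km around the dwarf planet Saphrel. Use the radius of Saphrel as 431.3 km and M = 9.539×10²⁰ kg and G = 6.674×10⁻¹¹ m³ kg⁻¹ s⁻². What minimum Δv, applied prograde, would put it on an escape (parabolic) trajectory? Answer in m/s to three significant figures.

μ = GM = 6.674×10⁻¹¹ × 9.539×10²⁰ = 6.366×10¹⁰ m³/s².
r = 431.3 + 880.2 = 1311.5 km = 1.3115×10⁶ m.
Circular speed v_c = √(μ/r) = 220.3 m/s.
Escape speed v_esc = √(2μ/r) = √2 × v_c = 311.6 m/s.
Δv = v_esc − v_c = 91.26 m/s.

Δv ≈ 91.3 m/s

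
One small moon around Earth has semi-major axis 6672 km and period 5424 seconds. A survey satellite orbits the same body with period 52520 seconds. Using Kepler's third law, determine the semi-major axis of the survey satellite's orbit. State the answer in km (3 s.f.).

a₂ ≈ 30300 km

Kepler's third law: a³ ∝ T², so a₂ = a₁ (T₂/T₁)^(2/3).
T₂/T₁ = 9.683, (T₂/T₁)^(2/3) = 4.543.
a₂ = 6672 × 4.543 = 30310 km.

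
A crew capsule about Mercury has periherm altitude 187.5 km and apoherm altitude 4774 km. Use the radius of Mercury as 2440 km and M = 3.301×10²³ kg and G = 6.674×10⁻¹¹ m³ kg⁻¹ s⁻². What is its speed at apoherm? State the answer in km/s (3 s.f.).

μ = GM = 6.674×10⁻¹¹ × 3.301×10²³ = 2.203×10¹³ m³/s².
r_p = 2440 + 187.5 = 2627.5 km = 2.6275×10⁶ m.
r_a = 2440 + 4774 = 7214.0 km = 7.2140×10⁶ m.
Semi-major axis a = (r_p + r_a)/2 = 4920.8 km = 4.921×10⁶ m.
Vis-viva: v² = μ(2/r − 1/a) = 2.203×10¹³ × (2.772×10⁻⁷ − 2.032×10⁻⁷) = 1.631×10⁶ m²/s².
v = 1277 m/s = 1.277 km/s.

v ≈ 1.28 km/s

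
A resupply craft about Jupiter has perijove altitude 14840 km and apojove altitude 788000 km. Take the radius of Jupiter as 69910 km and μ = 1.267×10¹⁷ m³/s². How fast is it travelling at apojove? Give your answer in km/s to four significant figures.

v ≈ 5.153 km/s

r_p = 69910 + 14840 = 84750 km = 8.4750×10⁷ m.
r_a = 69910 + 788000 = 857910 km = 8.5791×10⁸ m.
Semi-major axis a = (r_p + r_a)/2 = 4.7133×10⁵ km = 4.713×10⁸ m.
Vis-viva: v² = μ(2/r − 1/a) = 1.267×10¹⁷ × (2.331×10⁻⁹ − 2.122×10⁻⁹) = 2.656×10⁷ m²/s².
v = 5153 m/s = 5.153 km/s.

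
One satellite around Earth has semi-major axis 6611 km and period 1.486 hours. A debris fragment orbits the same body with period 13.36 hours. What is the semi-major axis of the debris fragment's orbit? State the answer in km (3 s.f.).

Kepler's third law: a³ ∝ T², so a₂ = a₁ (T₂/T₁)^(2/3).
T₂/T₁ = 8.991, (T₂/T₁)^(2/3) = 4.324.
a₂ = 6611 × 4.324 = 28580 km.

a₂ ≈ 28600 km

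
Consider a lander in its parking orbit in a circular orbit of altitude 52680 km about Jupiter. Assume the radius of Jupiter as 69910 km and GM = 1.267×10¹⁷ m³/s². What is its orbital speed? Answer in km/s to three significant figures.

r = 69910 + 52680 = 122590 km = 1.2259×10⁸ m.
For a circular orbit v = √(μ/r) = √(1.267×10¹⁷ / 1.226×10⁸) = √(1.034×10⁹) = 32150 m/s.
That is 32.15 km/s.

v ≈ 32.1 km/s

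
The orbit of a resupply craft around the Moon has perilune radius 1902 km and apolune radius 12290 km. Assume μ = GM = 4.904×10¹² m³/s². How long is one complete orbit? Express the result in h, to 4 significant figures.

T ≈ 14.90 h

Semi-major axis a = (r_p + r_a)/2 = (1902.0 + 12290)/2 = 7096.0 km = 7.096×10⁶ m.
By Kepler's third law T = 2π√(a³/μ) = 2π × 8.536×10³ = 5.363×10⁴ s.
= 14.90 h.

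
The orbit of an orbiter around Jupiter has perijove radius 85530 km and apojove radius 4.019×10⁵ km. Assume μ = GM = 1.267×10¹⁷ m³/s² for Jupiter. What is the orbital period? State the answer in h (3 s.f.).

Semi-major axis a = (r_p + r_a)/2 = (85530 + 4.0190×10⁵)/2 = 2.4372×10⁵ km = 2.437×10⁸ m.
By Kepler's third law T = 2π√(a³/μ) = 2π × 1.069×10⁴ = 6.716×10⁴ s.
= 18.66 h.

T ≈ 18.7 h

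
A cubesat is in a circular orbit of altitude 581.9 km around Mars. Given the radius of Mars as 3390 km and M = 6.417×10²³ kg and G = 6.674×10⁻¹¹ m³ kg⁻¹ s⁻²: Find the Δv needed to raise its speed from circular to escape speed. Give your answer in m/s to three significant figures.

μ = GM = 6.674×10⁻¹¹ × 6.417×10²³ = 4.283×10¹³ m³/s².
r = 3390 + 581.9 = 3971.9 km = 3.9719×10⁶ m.
Circular speed v_c = √(μ/r) = 3284 m/s.
Escape speed v_esc = √(2μ/r) = √2 × v_c = 4644 m/s.
Δv = v_esc − v_c = 1360 m/s.

Δv ≈ 1360 m/s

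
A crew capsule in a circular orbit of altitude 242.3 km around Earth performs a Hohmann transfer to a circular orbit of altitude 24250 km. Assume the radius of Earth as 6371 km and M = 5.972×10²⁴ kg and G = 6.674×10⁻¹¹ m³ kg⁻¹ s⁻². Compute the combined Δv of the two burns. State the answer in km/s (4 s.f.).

μ = GM = 6.674×10⁻¹¹ × 5.972×10²⁴ = 3.986×10¹⁴ m³/s².
r₁ = 6371 + 242.3 = 6613.3 km = 6.6133×10⁶ m.
r₂ = 6371 + 24250 = 30621 km = 3.0621×10⁷ m.
Transfer ellipse a_t = (r₁ + r₂)/2 = 1.862×10⁷ m.
At r₁: circular v_c1 = √(μ/r₁) = 7763 m/s; transfer-perigee v_p = √[μ(2/r₁ − 1/a_t)] = 9956 m/s.
Δv₁ = v_p − v_c1 = 2193 m/s.
At r₂: circular v_c2 = √(μ/r₂) = 3608 m/s; transfer-apogee v_a = √[μ(2/r₂ − 1/a_t)] = 2150 m/s.
Δv₂ = v_c2 − v_a = 1458 m/s.
Total Δv = Δv₁ + Δv₂ = 3651 m/s = 3.651 km/s.

Δv_total ≈ 3.651 km/s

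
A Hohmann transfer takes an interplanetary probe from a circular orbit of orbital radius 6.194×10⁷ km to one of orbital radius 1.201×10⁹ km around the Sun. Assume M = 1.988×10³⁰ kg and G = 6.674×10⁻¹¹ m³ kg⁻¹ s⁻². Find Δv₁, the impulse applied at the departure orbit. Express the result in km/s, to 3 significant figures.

μ = GM = 6.674×10⁻¹¹ × 1.988×10³⁰ = 1.327×10²⁰ m³/s².
r₁ = 6.194×10⁷ km = 6.194×10¹⁰ m.
r₂ = 1.201×10⁹ km = 1.201×10¹² m.
Transfer ellipse a_t = (r₁ + r₂)/2 = 6.315×10¹¹ m.
At r₁: circular v_c1 = √(μ/r₁) = 46280 m/s; transfer-perihelion v_p = √[μ(2/r₁ − 1/a_t)] = 63830 m/s.
Δv₁ = v_p − v_c1 = 17550 m/s.
= 17.55 km/s.

Δv ≈ 17.5 km/s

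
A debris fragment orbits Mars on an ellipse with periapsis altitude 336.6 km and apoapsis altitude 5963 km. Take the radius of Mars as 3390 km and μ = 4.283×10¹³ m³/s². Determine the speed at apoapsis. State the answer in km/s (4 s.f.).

v ≈ 1.615 km/s

r_p = 3390 + 336.6 = 3726.6 km = 3.7266×10⁶ m.
r_a = 3390 + 5963 = 9353.0 km = 9.3530×10⁶ m.
Semi-major axis a = (r_p + r_a)/2 = 6539.8 km = 6.540×10⁶ m.
Vis-viva: v² = μ(2/r − 1/a) = 4.283×10¹³ × (2.138×10⁻⁷ − 1.529×10⁻⁷) = 2.609×10⁶ m²/s².
v = 1615 m/s = 1.615 km/s.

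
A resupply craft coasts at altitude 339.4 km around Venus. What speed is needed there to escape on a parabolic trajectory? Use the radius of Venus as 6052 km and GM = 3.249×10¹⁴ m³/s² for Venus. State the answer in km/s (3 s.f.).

v_esc ≈ 10.1 km/s

r = 6052 + 339.4 = 6391.4 km = 6.3914×10⁶ m.
Escape speed v_esc = √(2μ/r) = √(2 × 3.249×10¹⁴ / 6.391×10⁶) = √(1.017×10⁸) = 10080 m/s.
= 10.08 km/s.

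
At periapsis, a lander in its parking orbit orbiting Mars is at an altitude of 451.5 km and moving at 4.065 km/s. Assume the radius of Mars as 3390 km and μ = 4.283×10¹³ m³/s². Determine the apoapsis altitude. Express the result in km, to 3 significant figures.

apoapsis altitude ≈ 7600 km

r_p = 3390 + 451.5 = 3841.5 km = 3.842×10⁶ m.
Specific energy ε = v²/2 − μ/r = -2.887×10⁶ J/kg, so a = −μ/(2ε) = 7.417×10⁶ m.
The apsides satisfy r_p + r_a = 2a, so the apoapsis radius is 2a − r_p = 1.099×10⁷ m = 10993 km.
Apoapsis altitude = 10993 − 3390 = 7603.1 km.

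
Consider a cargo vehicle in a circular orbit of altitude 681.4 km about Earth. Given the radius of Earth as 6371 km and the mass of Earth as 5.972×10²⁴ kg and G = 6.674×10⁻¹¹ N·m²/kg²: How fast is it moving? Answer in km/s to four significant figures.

v ≈ 7.518 km/s

μ = GM = 6.674×10⁻¹¹ × 5.972×10²⁴ = 3.986×10¹⁴ m³/s².
r = 6371 + 681.4 = 7052.4 km = 7.0524×10⁶ m.
For a circular orbit v = √(μ/r) = √(3.986×10¹⁴ / 7.052×10⁶) = √(5.652×10⁷) = 7518 m/s.
That is 7.518 km/s.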